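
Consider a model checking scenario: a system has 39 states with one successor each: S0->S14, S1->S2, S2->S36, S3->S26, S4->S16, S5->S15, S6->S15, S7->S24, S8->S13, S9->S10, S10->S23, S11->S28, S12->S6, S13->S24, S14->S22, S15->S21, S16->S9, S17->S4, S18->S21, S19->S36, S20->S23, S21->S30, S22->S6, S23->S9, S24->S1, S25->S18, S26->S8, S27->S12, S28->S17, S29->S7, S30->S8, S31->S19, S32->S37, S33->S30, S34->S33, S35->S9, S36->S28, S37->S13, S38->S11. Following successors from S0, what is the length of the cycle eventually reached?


Trace from S0 until a state repeats:
  S0 -> S14 -> S22 -> S6 -> S15 -> S21 -> S30 -> S8 -> S13 -> S24 -> S1 -> S2 -> S36 -> S28 -> S17 -> S4 -> S16 -> S9 -> S10 -> S23 -> S9
S9 first seen at step 17, revisited at step 20.
Cycle length = 20 - 17 = 3

3


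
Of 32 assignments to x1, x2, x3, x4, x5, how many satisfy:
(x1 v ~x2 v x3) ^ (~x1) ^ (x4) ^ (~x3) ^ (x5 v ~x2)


CNF with 5 clauses over 5 vars (32 assignments).
An assignment satisfies CNF iff every clause has >=1 true literal.
Check each row (bits = x1,x2,x3,x4,x5; clause T/F shown):
  row 0 [00000]: clauses=TTFTT -> 0
  row 1 [00001]: clauses=TTFTT -> 0
  row 2 [00010]: clauses=TTTTT -> 1
  row 3 [00011]: clauses=TTTTT -> 1
  row 4 [00100]: clauses=TTFFT -> 0
  row 5 [00101]: clauses=TTFFT -> 0
  row 6 [00110]: clauses=TTTFT -> 0
  row 7 [00111]: clauses=TTTFT -> 0
  row 8 [01000]: clauses=FTFTF -> 0
  row 9 [01001]: clauses=FTFTT -> 0
  row 10 [01010]: clauses=FTTTF -> 0
  row 11 [01011]: clauses=FTTTT -> 0
  row 12 [01100]: clauses=TTFFF -> 0
  row 13 [01101]: clauses=TTFFT -> 0
  row 14 [01110]: clauses=TTTFF -> 0
  row 15 [01111]: clauses=TTTFT -> 0
  row 16 [10000]: clauses=TFFTT -> 0
  row 17 [10001]: clauses=TFFTT -> 0
  row 18 [10010]: clauses=TFTTT -> 0
  row 19 [10011]: clauses=TFTTT -> 0
  row 20 [10100]: clauses=TFFFT -> 0
  row 21 [10101]: clauses=TFFFT -> 0
  row 22 [10110]: clauses=TFTFT -> 0
  row 23 [10111]: clauses=TFTFT -> 0
  row 24 [11000]: clauses=TFFTF -> 0
  row 25 [11001]: clauses=TFFTT -> 0
  row 26 [11010]: clauses=TFTTF -> 0
  row 27 [11011]: clauses=TFTTT -> 0
  row 28 [11100]: clauses=TFFFF -> 0
  row 29 [11101]: clauses=TFFFT -> 0
  row 30 [11110]: clauses=TFTFF -> 0
  row 31 [11111]: clauses=TFTFT -> 0
Full result column, 8 rows per line (x1,x2 fixed per line; x3,x4,x5 runs 000..111 left to right):
  rows 0-7 [x1,x2=00]: 00110000  (ones: 2)
  rows 8-15 [x1,x2=01]: 00000000  (ones: 0)
  rows 16-23 [x1,x2=10]: 00000000  (ones: 0)
  rows 24-31 [x1,x2=11]: 00000000  (ones: 0)
Satisfying assignments = 2+0+0+0 = 2

2


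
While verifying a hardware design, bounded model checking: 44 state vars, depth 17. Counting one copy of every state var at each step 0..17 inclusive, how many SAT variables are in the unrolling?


BMC unrolls to depth k, creating one copy of each state var for steps 0..k.
Step count = 17 + 1 = 18 (steps 0 through 17)
Vars per step = 44
Total = 44 * 18 = 792

792


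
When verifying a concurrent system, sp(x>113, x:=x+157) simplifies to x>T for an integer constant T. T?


Formula: sp(P, x:=E) = exists old_x. (x = E[old_x/x]) AND P[old_x/x] (old_x is the value of x before the assignment; eliminate old_x by solving x = E[old_x/x] for old_x)
Step 1: Precondition P: x>113, i.e. old_x > 113
Step 2: Assignment gives x = old_x + 157, so old_x = x - 157
Step 3: Substitute into P: x - 157 > 113
Step 4: Simplify: x > 113+157 = 270

270


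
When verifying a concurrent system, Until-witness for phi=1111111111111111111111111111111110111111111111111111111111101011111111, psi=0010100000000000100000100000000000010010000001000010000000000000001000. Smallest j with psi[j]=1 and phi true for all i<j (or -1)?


(phi U psi) at 0: need smallest j with psi[j]=1 and phi[i]=1 for all i in [0,j).
Scan from step 0:
  step 0: phi=1, psi=0 -> continue
  step 1: phi=1, psi=0 -> continue
  step 2: psi=1 and phi held for [0,2) -> witness found
Witness step = 2

2


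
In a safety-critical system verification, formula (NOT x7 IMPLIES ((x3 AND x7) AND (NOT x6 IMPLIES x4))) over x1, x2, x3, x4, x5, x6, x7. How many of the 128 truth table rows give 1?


Formula: (NOT x7 IMPLIES ((x3 AND x7) AND (NOT x6 IMPLIES x4))) over 7 vars (128 rows)
Evaluate each row (x1, x2, x3, x4, x5, x6, x7 as bits, MSB first):
  row 0 [0000000]: (NOT 0 IMPLIES ((0 AND 0) AND (NOT 0 IMPLIES 0))) -> 0
  row 1 [0000001]: (NOT 1 IMPLIES ((0 AND 1) AND (NOT 0 IMPLIES 0))) -> 1
  row 2 [0000010]: (NOT 0 IMPLIES ((0 AND 0) AND (NOT 1 IMPLIES 0))) -> 0
  row 3 [0000011]: (NOT 1 IMPLIES ((0 AND 1) AND (NOT 1 IMPLIES 0))) -> 1
  row 4 [0000100]: (NOT 0 IMPLIES ((0 AND 0) AND (NOT 0 IMPLIES 0))) -> 0
  (every remaining row is evaluated the same way; all 128 results are listed next)
Full result column, 8 rows per line (x1,x2,x3,x4 fixed per line; x5,x6,x7 runs 000..111 left to right):
  rows 0-7 [x1,x2,x3,x4=0000]: 01010101  (ones: 4)
  rows 8-15 [x1,x2,x3,x4=0001]: 01010101  (ones: 4)
  rows 16-23 [x1,x2,x3,x4=0010]: 01010101  (ones: 4)
  rows 24-31 [x1,x2,x3,x4=0011]: 01010101  (ones: 4)
  rows 32-39 [x1,x2,x3,x4=0100]: 01010101  (ones: 4)
  rows 40-47 [x1,x2,x3,x4=0101]: 01010101  (ones: 4)
  rows 48-55 [x1,x2,x3,x4=0110]: 01010101  (ones: 4)
  rows 56-63 [x1,x2,x3,x4=0111]: 01010101  (ones: 4)
  rows 64-71 [x1,x2,x3,x4=1000]: 01010101  (ones: 4)
  rows 72-79 [x1,x2,x3,x4=1001]: 01010101  (ones: 4)
  rows 80-87 [x1,x2,x3,x4=1010]: 01010101  (ones: 4)
  rows 88-95 [x1,x2,x3,x4=1011]: 01010101  (ones: 4)
  rows 96-103 [x1,x2,x3,x4=1100]: 01010101  (ones: 4)
  rows 104-111 [x1,x2,x3,x4=1101]: 01010101  (ones: 4)
  rows 112-119 [x1,x2,x3,x4=1110]: 01010101  (ones: 4)
  rows 120-127 [x1,x2,x3,x4=1111]: 01010101  (ones: 4)
Count of 1-rows = 4+4+4+4+4+4+4+4+4+4+4+4+4+4+4+4 = 64

64


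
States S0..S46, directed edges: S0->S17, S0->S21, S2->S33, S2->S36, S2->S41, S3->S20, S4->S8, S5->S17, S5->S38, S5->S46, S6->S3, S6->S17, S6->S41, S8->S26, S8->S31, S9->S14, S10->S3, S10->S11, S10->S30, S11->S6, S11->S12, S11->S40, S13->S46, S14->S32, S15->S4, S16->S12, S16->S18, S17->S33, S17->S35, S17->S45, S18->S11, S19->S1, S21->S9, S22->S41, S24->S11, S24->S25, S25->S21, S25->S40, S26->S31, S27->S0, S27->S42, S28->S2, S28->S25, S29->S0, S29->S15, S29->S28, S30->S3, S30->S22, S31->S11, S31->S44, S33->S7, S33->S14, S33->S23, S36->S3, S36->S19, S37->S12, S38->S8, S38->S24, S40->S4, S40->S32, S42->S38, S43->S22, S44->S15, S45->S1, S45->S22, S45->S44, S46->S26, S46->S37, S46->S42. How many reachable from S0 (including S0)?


BFS from S0:
  layer 0: {S0}
  layer 1: {S17, S21}
  layer 2: {S9, S33, S35, S45}
  layer 3: {S1, S7, S14, S22, S23, S44}
  layer 4: {S15, S32, S41}
  layer 5: {S4}
  layer 6: {S8}
  layer 7: {S26, S31}
  layer 8: {S11}
  layer 9: {S6, S12, S40}
  layer 10: {S3}
  layer 11: {S20}
Reachable set: {S0, S1, S3, S4, S6, S7, S8, S9, S11, S12, S14, S15, S17, S20, S21, S22, S23, S26, S31, S32, S33, S35, S40, S41, S44, S45}
Count = 26

26


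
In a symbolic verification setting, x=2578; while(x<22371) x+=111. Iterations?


Step 1: x goes from 2578 toward 22371 by 111; the body runs while x<22371, so iterations = ceil((bound-start)/step)
Step 2: Distance=19793
Step 3: ceil(19793/111)=179

179


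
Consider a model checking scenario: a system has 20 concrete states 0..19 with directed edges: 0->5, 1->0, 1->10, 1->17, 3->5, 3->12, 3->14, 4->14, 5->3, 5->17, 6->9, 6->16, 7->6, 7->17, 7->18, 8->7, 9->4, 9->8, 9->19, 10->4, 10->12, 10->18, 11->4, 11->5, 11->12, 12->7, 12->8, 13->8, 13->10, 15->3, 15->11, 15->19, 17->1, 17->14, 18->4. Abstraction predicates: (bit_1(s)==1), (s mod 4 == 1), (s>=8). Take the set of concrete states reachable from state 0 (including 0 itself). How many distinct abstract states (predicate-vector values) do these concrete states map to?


BFS from 0:
Concrete reachable: {0, 1, 3, 4, 5, 6, 7, 8, 9, 10, 12, 14, 16, 17, 18, 19}
Abstract via predicates (bit_1(s)==1), (s mod 4 == 1), (s>=8):
  (0,0,0) <- {0, 4}
  (0,0,1) <- {8, 12, 16}
  (0,1,0) <- {1, 5}
  (0,1,1) <- {9, 17}
  (1,0,0) <- {3, 6, 7}
  (1,0,1) <- {10, 14, 18, 19}
Distinct abstract states = 6

6


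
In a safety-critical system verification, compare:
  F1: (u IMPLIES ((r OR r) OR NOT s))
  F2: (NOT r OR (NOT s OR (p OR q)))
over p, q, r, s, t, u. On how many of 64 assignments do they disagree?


F1 = (u IMPLIES ((r OR r) OR NOT s))
F2 = (NOT r OR (NOT s OR (p OR q)))
Evaluate both on each of 64 rows (bits = p,q,r,s,t,u):
  row 0 [000000]: F1=1 F2=1 -> 0
  row 1 [000001]: F1=1 F2=1 -> 0
  row 2 [000010]: F1=1 F2=1 -> 0
  row 3 [000011]: F1=1 F2=1 -> 0
  row 4 [000100]: F1=1 F2=1 -> 0
  (every remaining row is evaluated the same way; all 64 results are listed next)
Full result column, 8 rows per line (p,q,r fixed per line; s,t,u runs 000..111 left to right):
  rows 0-7 [p,q,r=000]: 00000101  (ones: 2)
  rows 8-15 [p,q,r=001]: 00001111  (ones: 4)
  rows 16-23 [p,q,r=010]: 00000101  (ones: 2)
  rows 24-31 [p,q,r=011]: 00000000  (ones: 0)
  rows 32-39 [p,q,r=100]: 00000101  (ones: 2)
  rows 40-47 [p,q,r=101]: 00000000  (ones: 0)
  rows 48-55 [p,q,r=110]: 00000101  (ones: 2)
  rows 56-63 [p,q,r=111]: 00000000  (ones: 0)
Disagreements = 2+4+2+0+2+0+2+0 = 12

12


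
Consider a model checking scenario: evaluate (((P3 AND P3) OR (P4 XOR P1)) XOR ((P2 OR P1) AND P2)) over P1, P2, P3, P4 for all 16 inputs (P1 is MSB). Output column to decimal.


Formula: (((P3 AND P3) OR (P4 XOR P1)) XOR ((P2 OR P1) AND P2)) over P1, P2, P3, P4 (16 rows)
Evaluate each row (bits = P1,P2,P3,P4, MSB first):
  row 0 [0000]: (((0 AND 0) OR (0 XOR 0)) XOR ((0 OR 0) AND 0)) -> 0
  row 1 [0001]: (((0 AND 0) OR (1 XOR 0)) XOR ((0 OR 0) AND 0)) -> 1
  row 2 [0010]: (((1 AND 1) OR (0 XOR 0)) XOR ((0 OR 0) AND 0)) -> 1
  row 3 [0011]: (((1 AND 1) OR (1 XOR 0)) XOR ((0 OR 0) AND 0)) -> 1
  row 4 [0100]: (((0 AND 0) OR (0 XOR 0)) XOR ((1 OR 0) AND 1)) -> 1
  row 5 [0101]: (((0 AND 0) OR (1 XOR 0)) XOR ((1 OR 0) AND 1)) -> 0
  row 6 [0110]: (((1 AND 1) OR (0 XOR 0)) XOR ((1 OR 0) AND 1)) -> 0
  row 7 [0111]: (((1 AND 1) OR (1 XOR 0)) XOR ((1 OR 0) AND 1)) -> 0
  row 8 [1000]: (((0 AND 0) OR (0 XOR 1)) XOR ((0 OR 1) AND 0)) -> 1
  row 9 [1001]: (((0 AND 0) OR (1 XOR 1)) XOR ((0 OR 1) AND 0)) -> 0
  row 10 [1010]: (((1 AND 1) OR (0 XOR 1)) XOR ((0 OR 1) AND 0)) -> 1
  row 11 [1011]: (((1 AND 1) OR (1 XOR 1)) XOR ((0 OR 1) AND 0)) -> 1
  row 12 [1100]: (((0 AND 0) OR (0 XOR 1)) XOR ((1 OR 1) AND 1)) -> 0
  row 13 [1101]: (((0 AND 0) OR (1 XOR 1)) XOR ((1 OR 1) AND 1)) -> 1
  row 14 [1110]: (((1 AND 1) OR (0 XOR 1)) XOR ((1 OR 1) AND 1)) -> 0
  row 15 [1111]: (((1 AND 1) OR (1 XOR 1)) XOR ((1 OR 1) AND 1)) -> 0
Full result column, 4 rows per line (P1,P2 fixed per line; P3,P4 runs 00..11 left to right):
  rows 0-3 [P1,P2=00]: 0111  = hex 7
  rows 4-7 [P1,P2=01]: 1000  = hex 8
  rows 8-11 [P1,P2=10]: 1011  = hex B
  rows 12-15 [P1,P2=11]: 0100  = hex 4
Output column (row 0 .. row 15) = 0111100010110100
Output column grouped in 4s = 0111 1000 1011 0100 = 0x78B4
Convert to decimal digit by digit (value = value*16 + digit):
  7 -> 7
  7*16 + 8 = 120
  120*16 + 11 (B) = 1931
  1931*16 + 4 = 30900
Decimal = 30900

30900


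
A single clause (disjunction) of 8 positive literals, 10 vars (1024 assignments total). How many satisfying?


Step 1: Total=2^10=1024
Step 2: Unsat when all 8 false: 2^2=4
Step 3: Sat=1024-4=1020

1020


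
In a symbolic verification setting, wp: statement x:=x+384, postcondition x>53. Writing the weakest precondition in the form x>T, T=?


Formula: wp(x:=E, P) = P[E/x] (substitute E for x in postcondition)
Step 1: Postcondition: x>53
Step 2: Substitute x+384 for x: x+384>53
Step 3: Solve for x: x > 53-384 = -331

-331


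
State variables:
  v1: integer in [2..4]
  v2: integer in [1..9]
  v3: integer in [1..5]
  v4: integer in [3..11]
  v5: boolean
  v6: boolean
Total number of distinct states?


State space = product of domain sizes of all variables.
Domain sizes:
  v1 (integer in [2..4]): 3
  v2 (integer in [1..9]): 9
  v3 (integer in [1..5]): 5
  v4 (integer in [3..11]): 9
  v5 (boolean): 2
  v6 (boolean): 2
Product = 3 * 9 * 5 * 9 * 2 * 2 = 4860

4860


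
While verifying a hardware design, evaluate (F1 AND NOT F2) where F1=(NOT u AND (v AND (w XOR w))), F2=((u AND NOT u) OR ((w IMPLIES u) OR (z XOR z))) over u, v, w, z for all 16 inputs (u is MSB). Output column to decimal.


F1 = (NOT u AND (v AND (w XOR w)))
F2 = ((u AND NOT u) OR ((w IMPLIES u) OR (z XOR z)))
Counterexample to F1=>F2 is where F1=1 and F2=0.
Evaluate each row (bits = u,v,w,z, MSB first):
  row 0 [0000]: F1=0 F2=1 -> F1&~F2 -> 0
  row 1 [0001]: F1=0 F2=1 -> F1&~F2 -> 0
  row 2 [0010]: F1=0 F2=0 -> F1&~F2 -> 0
  row 3 [0011]: F1=0 F2=0 -> F1&~F2 -> 0
  row 4 [0100]: F1=0 F2=1 -> F1&~F2 -> 0
  row 5 [0101]: F1=0 F2=1 -> F1&~F2 -> 0
  row 6 [0110]: F1=0 F2=0 -> F1&~F2 -> 0
  row 7 [0111]: F1=0 F2=0 -> F1&~F2 -> 0
  row 8 [1000]: F1=0 F2=1 -> F1&~F2 -> 0
  row 9 [1001]: F1=0 F2=1 -> F1&~F2 -> 0
  row 10 [1010]: F1=0 F2=1 -> F1&~F2 -> 0
  row 11 [1011]: F1=0 F2=1 -> F1&~F2 -> 0
  row 12 [1100]: F1=0 F2=1 -> F1&~F2 -> 0
  row 13 [1101]: F1=0 F2=1 -> F1&~F2 -> 0
  row 14 [1110]: F1=0 F2=1 -> F1&~F2 -> 0
  row 15 [1111]: F1=0 F2=1 -> F1&~F2 -> 0
Full result column, 4 rows per line (u,v fixed per line; w,z runs 00..11 left to right):
  rows 0-3 [u,v=00]: 0000  = hex 0
  rows 4-7 [u,v=01]: 0000  = hex 0
  rows 8-11 [u,v=10]: 0000  = hex 0
  rows 12-15 [u,v=11]: 0000  = hex 0
Counterexample vector (row 0 .. row 15) = 0000000000000000
Output column grouped in 4s = 0000 0000 0000 0000 = 0x0000
Convert to decimal digit by digit (value = value*16 + digit):
  0 -> 0
  0*16 + 0 = 0
  0*16 + 0 = 0
  0*16 + 0 = 0
Decimal = 0

0


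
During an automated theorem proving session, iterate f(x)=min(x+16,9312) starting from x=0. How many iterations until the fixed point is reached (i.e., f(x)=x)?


Step 1: x=0, cap=9312, increment=16
Step 2: x grows by 16 each step until capped at 9312; fixed point is x=9312
Step 3: iterations = ceil(9312/16) = 582

582


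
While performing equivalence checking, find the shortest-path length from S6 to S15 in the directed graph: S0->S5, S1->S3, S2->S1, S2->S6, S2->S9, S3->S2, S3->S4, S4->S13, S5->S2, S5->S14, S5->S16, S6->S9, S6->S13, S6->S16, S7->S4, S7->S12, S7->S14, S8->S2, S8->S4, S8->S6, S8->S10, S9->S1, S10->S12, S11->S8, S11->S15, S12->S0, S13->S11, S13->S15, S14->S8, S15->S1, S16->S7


BFS layer-by-layer from S6:
  dist 0: {S6}
  dist 1: {S9, S13, S16}
  dist 2: {S1, S7, S11, S15}
  -> S15 reached at distance 2
Shortest path length = 2

2


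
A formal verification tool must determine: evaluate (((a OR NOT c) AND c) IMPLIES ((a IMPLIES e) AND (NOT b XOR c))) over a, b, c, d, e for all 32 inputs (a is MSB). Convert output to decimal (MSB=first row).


Formula: (((a OR NOT c) AND c) IMPLIES ((a IMPLIES e) AND (NOT b XOR c))) over a, b, c, d, e (32 rows)
Evaluate each row (bits = a,b,c,d,e, MSB first):
  row 0 [00000]: (((0 OR NOT 0) AND 0) IMPLIES ((0 IMPLIES 0) AND (NOT 0 XOR 0))) -> 1
  row 1 [00001]: (((0 OR NOT 0) AND 0) IMPLIES ((0 IMPLIES 1) AND (NOT 0 XOR 0))) -> 1
  row 2 [00010]: (((0 OR NOT 0) AND 0) IMPLIES ((0 IMPLIES 0) AND (NOT 0 XOR 0))) -> 1
  row 3 [00011]: (((0 OR NOT 0) AND 0) IMPLIES ((0 IMPLIES 1) AND (NOT 0 XOR 0))) -> 1
  row 4 [00100]: (((0 OR NOT 1) AND 1) IMPLIES ((0 IMPLIES 0) AND (NOT 0 XOR 1))) -> 1
  row 5 [00101]: (((0 OR NOT 1) AND 1) IMPLIES ((0 IMPLIES 1) AND (NOT 0 XOR 1))) -> 1
  row 6 [00110]: (((0 OR NOT 1) AND 1) IMPLIES ((0 IMPLIES 0) AND (NOT 0 XOR 1))) -> 1
  row 7 [00111]: (((0 OR NOT 1) AND 1) IMPLIES ((0 IMPLIES 1) AND (NOT 0 XOR 1))) -> 1
  row 8 [01000]: (((0 OR NOT 0) AND 0) IMPLIES ((0 IMPLIES 0) AND (NOT 1 XOR 0))) -> 1
  row 9 [01001]: (((0 OR NOT 0) AND 0) IMPLIES ((0 IMPLIES 1) AND (NOT 1 XOR 0))) -> 1
  row 10 [01010]: (((0 OR NOT 0) AND 0) IMPLIES ((0 IMPLIES 0) AND (NOT 1 XOR 0))) -> 1
  row 11 [01011]: (((0 OR NOT 0) AND 0) IMPLIES ((0 IMPLIES 1) AND (NOT 1 XOR 0))) -> 1
  row 12 [01100]: (((0 OR NOT 1) AND 1) IMPLIES ((0 IMPLIES 0) AND (NOT 1 XOR 1))) -> 1
  row 13 [01101]: (((0 OR NOT 1) AND 1) IMPLIES ((0 IMPLIES 1) AND (NOT 1 XOR 1))) -> 1
  row 14 [01110]: (((0 OR NOT 1) AND 1) IMPLIES ((0 IMPLIES 0) AND (NOT 1 XOR 1))) -> 1
  row 15 [01111]: (((0 OR NOT 1) AND 1) IMPLIES ((0 IMPLIES 1) AND (NOT 1 XOR 1))) -> 1
  row 16 [10000]: (((1 OR NOT 0) AND 0) IMPLIES ((1 IMPLIES 0) AND (NOT 0 XOR 0))) -> 1
  row 17 [10001]: (((1 OR NOT 0) AND 0) IMPLIES ((1 IMPLIES 1) AND (NOT 0 XOR 0))) -> 1
  row 18 [10010]: (((1 OR NOT 0) AND 0) IMPLIES ((1 IMPLIES 0) AND (NOT 0 XOR 0))) -> 1
  row 19 [10011]: (((1 OR NOT 0) AND 0) IMPLIES ((1 IMPLIES 1) AND (NOT 0 XOR 0))) -> 1
  row 20 [10100]: (((1 OR NOT 1) AND 1) IMPLIES ((1 IMPLIES 0) AND (NOT 0 XOR 1))) -> 0
  row 21 [10101]: (((1 OR NOT 1) AND 1) IMPLIES ((1 IMPLIES 1) AND (NOT 0 XOR 1))) -> 0
  row 22 [10110]: (((1 OR NOT 1) AND 1) IMPLIES ((1 IMPLIES 0) AND (NOT 0 XOR 1))) -> 0
  row 23 [10111]: (((1 OR NOT 1) AND 1) IMPLIES ((1 IMPLIES 1) AND (NOT 0 XOR 1))) -> 0
  row 24 [11000]: (((1 OR NOT 0) AND 0) IMPLIES ((1 IMPLIES 0) AND (NOT 1 XOR 0))) -> 1
  row 25 [11001]: (((1 OR NOT 0) AND 0) IMPLIES ((1 IMPLIES 1) AND (NOT 1 XOR 0))) -> 1
  row 26 [11010]: (((1 OR NOT 0) AND 0) IMPLIES ((1 IMPLIES 0) AND (NOT 1 XOR 0))) -> 1
  row 27 [11011]: (((1 OR NOT 0) AND 0) IMPLIES ((1 IMPLIES 1) AND (NOT 1 XOR 0))) -> 1
  row 28 [11100]: (((1 OR NOT 1) AND 1) IMPLIES ((1 IMPLIES 0) AND (NOT 1 XOR 1))) -> 0
  row 29 [11101]: (((1 OR NOT 1) AND 1) IMPLIES ((1 IMPLIES 1) AND (NOT 1 XOR 1))) -> 1
  row 30 [11110]: (((1 OR NOT 1) AND 1) IMPLIES ((1 IMPLIES 0) AND (NOT 1 XOR 1))) -> 0
  row 31 [11111]: (((1 OR NOT 1) AND 1) IMPLIES ((1 IMPLIES 1) AND (NOT 1 XOR 1))) -> 1
Full result column, 4 rows per line (a,b,c fixed per line; d,e runs 00..11 left to right):
  rows 0-3 [a,b,c=000]: 1111  = hex F
  rows 4-7 [a,b,c=001]: 1111  = hex F
  rows 8-11 [a,b,c=010]: 1111  = hex F
  rows 12-15 [a,b,c=011]: 1111  = hex F
  rows 16-19 [a,b,c=100]: 1111  = hex F
  rows 20-23 [a,b,c=101]: 0000  = hex 0
  rows 24-27 [a,b,c=110]: 1111  = hex F
  rows 28-31 [a,b,c=111]: 0101  = hex 5
Output column (row 0 .. row 31) = 11111111111111111111000011110101
Output column grouped in 4s = 1111 1111 1111 1111 1111 0000 1111 0101 = 0xFFFFF0F5
Convert to decimal digit by digit (value = value*16 + digit):
  F -> 15
  15*16 + 15 (F) = 255
  255*16 + 15 (F) = 4095
  4095*16 + 15 (F) = 65535
  65535*16 + 15 (F) = 1048575
  1048575*16 + 0 = 16777200
  16777200*16 + 15 (F) = 268435215
  268435215*16 + 5 = 4294963445
Decimal = 4294963445

4294963445


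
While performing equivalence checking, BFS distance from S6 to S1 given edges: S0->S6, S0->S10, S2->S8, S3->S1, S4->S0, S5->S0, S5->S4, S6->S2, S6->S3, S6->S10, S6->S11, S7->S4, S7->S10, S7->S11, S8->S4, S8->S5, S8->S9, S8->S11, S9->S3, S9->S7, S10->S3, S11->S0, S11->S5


BFS layer-by-layer from S6:
  dist 0: {S6}
  dist 1: {S2, S3, S10, S11}
  dist 2: {S0, S1, S5, S8}
  -> S1 reached at distance 2
Shortest path length = 2

2


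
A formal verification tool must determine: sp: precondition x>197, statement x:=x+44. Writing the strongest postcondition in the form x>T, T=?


Formula: sp(P, x:=E) = exists old_x. (x = E[old_x/x]) AND P[old_x/x] (old_x is the value of x before the assignment; eliminate old_x by solving x = E[old_x/x] for old_x)
Step 1: Precondition P: x>197, i.e. old_x > 197
Step 2: Assignment gives x = old_x + 44, so old_x = x - 44
Step 3: Substitute into P: x - 44 > 197
Step 4: Simplify: x > 197+44 = 241

241


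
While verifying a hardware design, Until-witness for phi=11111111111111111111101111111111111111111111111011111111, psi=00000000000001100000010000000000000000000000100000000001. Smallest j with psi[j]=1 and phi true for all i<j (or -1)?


(phi U psi) at 0: need smallest j with psi[j]=1 and phi[i]=1 for all i in [0,j).
Scan from step 0:
  step 0: phi=1, psi=0 -> continue
  step 1: phi=1, psi=0 -> continue
  step 2: phi=1, psi=0 -> continue
  step 3: phi=1, psi=0 -> continue
  step 13: psi=1 and phi held for [0,13) -> witness found
Witness step = 13

13


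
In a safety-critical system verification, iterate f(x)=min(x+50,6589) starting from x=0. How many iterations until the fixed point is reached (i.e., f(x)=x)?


Step 1: x=0, cap=6589, increment=50
Step 2: x grows by 50 each step until capped at 6589; fixed point is x=6589
Step 3: iterations = ceil(6589/50) = 132

132


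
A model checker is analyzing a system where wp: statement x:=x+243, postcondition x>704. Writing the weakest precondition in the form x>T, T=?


Formula: wp(x:=E, P) = P[E/x] (substitute E for x in postcondition)
Step 1: Postcondition: x>704
Step 2: Substitute x+243 for x: x+243>704
Step 3: Solve for x: x > 704-243 = 461

461


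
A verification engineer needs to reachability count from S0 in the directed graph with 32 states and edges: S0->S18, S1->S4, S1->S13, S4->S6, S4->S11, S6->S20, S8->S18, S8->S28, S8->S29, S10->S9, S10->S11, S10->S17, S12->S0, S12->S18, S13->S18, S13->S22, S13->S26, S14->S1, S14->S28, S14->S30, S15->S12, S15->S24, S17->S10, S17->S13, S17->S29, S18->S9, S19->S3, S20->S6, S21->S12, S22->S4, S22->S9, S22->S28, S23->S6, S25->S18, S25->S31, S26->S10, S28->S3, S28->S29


BFS from S0:
  layer 0: {S0}
  layer 1: {S18}
  layer 2: {S9}
Reachable set: {S0, S9, S18}
Count = 3

3


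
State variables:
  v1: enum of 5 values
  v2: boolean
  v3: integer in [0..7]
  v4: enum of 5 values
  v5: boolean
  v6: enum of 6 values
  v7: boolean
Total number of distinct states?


State space = product of domain sizes of all variables.
Domain sizes:
  v1 (enum of 5 values): 5
  v2 (boolean): 2
  v3 (integer in [0..7]): 8
  v4 (enum of 5 values): 5
  v5 (boolean): 2
  v6 (enum of 6 values): 6
  v7 (boolean): 2
Product = 5 * 2 * 8 * 5 * 2 * 6 * 2 = 9600

9600


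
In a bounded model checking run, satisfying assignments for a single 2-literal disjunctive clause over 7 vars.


Step 1: Total=2^7=128
Step 2: Unsat when all 2 false: 2^5=32
Step 3: Sat=128-32=96

96


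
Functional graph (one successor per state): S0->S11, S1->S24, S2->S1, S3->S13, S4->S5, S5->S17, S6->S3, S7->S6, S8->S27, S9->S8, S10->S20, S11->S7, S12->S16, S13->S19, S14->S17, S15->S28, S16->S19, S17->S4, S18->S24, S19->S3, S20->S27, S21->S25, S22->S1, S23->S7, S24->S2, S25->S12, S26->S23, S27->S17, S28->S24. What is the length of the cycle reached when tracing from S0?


Trace from S0 until a state repeats:
  S0 -> S11 -> S7 -> S6 -> S3 -> S13 -> S19 -> S3
S3 first seen at step 4, revisited at step 7.
Cycle length = 7 - 4 = 3

3


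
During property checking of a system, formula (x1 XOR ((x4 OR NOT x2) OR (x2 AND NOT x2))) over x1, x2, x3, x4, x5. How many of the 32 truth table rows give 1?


Formula: (x1 XOR ((x4 OR NOT x2) OR (x2 AND NOT x2))) over 5 vars (32 rows)
Evaluate each row (x1, x2, x3, x4, x5 as bits, MSB first):
  row 0 [00000]: (0 XOR ((0 OR NOT 0) OR (0 AND NOT 0))) -> 1
  row 1 [00001]: (0 XOR ((0 OR NOT 0) OR (0 AND NOT 0))) -> 1
  row 2 [00010]: (0 XOR ((1 OR NOT 0) OR (0 AND NOT 0))) -> 1
  row 3 [00011]: (0 XOR ((1 OR NOT 0) OR (0 AND NOT 0))) -> 1
  row 4 [00100]: (0 XOR ((0 OR NOT 0) OR (0 AND NOT 0))) -> 1
  row 5 [00101]: (0 XOR ((0 OR NOT 0) OR (0 AND NOT 0))) -> 1
  row 6 [00110]: (0 XOR ((1 OR NOT 0) OR (0 AND NOT 0))) -> 1
  row 7 [00111]: (0 XOR ((1 OR NOT 0) OR (0 AND NOT 0))) -> 1
  row 8 [01000]: (0 XOR ((0 OR NOT 1) OR (1 AND NOT 1))) -> 0
  row 9 [01001]: (0 XOR ((0 OR NOT 1) OR (1 AND NOT 1))) -> 0
  row 10 [01010]: (0 XOR ((1 OR NOT 1) OR (1 AND NOT 1))) -> 1
  row 11 [01011]: (0 XOR ((1 OR NOT 1) OR (1 AND NOT 1))) -> 1
  row 12 [01100]: (0 XOR ((0 OR NOT 1) OR (1 AND NOT 1))) -> 0
  row 13 [01101]: (0 XOR ((0 OR NOT 1) OR (1 AND NOT 1))) -> 0
  row 14 [01110]: (0 XOR ((1 OR NOT 1) OR (1 AND NOT 1))) -> 1
  row 15 [01111]: (0 XOR ((1 OR NOT 1) OR (1 AND NOT 1))) -> 1
  row 16 [10000]: (1 XOR ((0 OR NOT 0) OR (0 AND NOT 0))) -> 0
  row 17 [10001]: (1 XOR ((0 OR NOT 0) OR (0 AND NOT 0))) -> 0
  row 18 [10010]: (1 XOR ((1 OR NOT 0) OR (0 AND NOT 0))) -> 0
  row 19 [10011]: (1 XOR ((1 OR NOT 0) OR (0 AND NOT 0))) -> 0
  row 20 [10100]: (1 XOR ((0 OR NOT 0) OR (0 AND NOT 0))) -> 0
  row 21 [10101]: (1 XOR ((0 OR NOT 0) OR (0 AND NOT 0))) -> 0
  row 22 [10110]: (1 XOR ((1 OR NOT 0) OR (0 AND NOT 0))) -> 0
  row 23 [10111]: (1 XOR ((1 OR NOT 0) OR (0 AND NOT 0))) -> 0
  row 24 [11000]: (1 XOR ((0 OR NOT 1) OR (1 AND NOT 1))) -> 1
  row 25 [11001]: (1 XOR ((0 OR NOT 1) OR (1 AND NOT 1))) -> 1
  row 26 [11010]: (1 XOR ((1 OR NOT 1) OR (1 AND NOT 1))) -> 0
  row 27 [11011]: (1 XOR ((1 OR NOT 1) OR (1 AND NOT 1))) -> 0
  row 28 [11100]: (1 XOR ((0 OR NOT 1) OR (1 AND NOT 1))) -> 1
  row 29 [11101]: (1 XOR ((0 OR NOT 1) OR (1 AND NOT 1))) -> 1
  row 30 [11110]: (1 XOR ((1 OR NOT 1) OR (1 AND NOT 1))) -> 0
  row 31 [11111]: (1 XOR ((1 OR NOT 1) OR (1 AND NOT 1))) -> 0
Full result column, 8 rows per line (x1,x2 fixed per line; x3,x4,x5 runs 000..111 left to right):
  rows 0-7 [x1,x2=00]: 11111111  (ones: 8)
  rows 8-15 [x1,x2=01]: 00110011  (ones: 4)
  rows 16-23 [x1,x2=10]: 00000000  (ones: 0)
  rows 24-31 [x1,x2=11]: 11001100  (ones: 4)
Count of 1-rows = 8+4+0+4 = 16

16


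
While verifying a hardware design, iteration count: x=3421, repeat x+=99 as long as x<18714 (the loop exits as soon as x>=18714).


Step 1: x goes from 3421 toward 18714 by 99; the body runs while x<18714, so iterations = ceil((bound-start)/step)
Step 2: Distance=15293
Step 3: ceil(15293/99)=155

155


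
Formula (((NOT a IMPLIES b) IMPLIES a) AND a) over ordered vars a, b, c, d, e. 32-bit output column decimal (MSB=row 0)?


Formula: (((NOT a IMPLIES b) IMPLIES a) AND a) over a, b, c, d, e (32 rows)
Evaluate each row (bits = a,b,c,d,e, MSB first):
  row 0 [00000]: (((NOT 0 IMPLIES 0) IMPLIES 0) AND 0) -> 0
  row 1 [00001]: (((NOT 0 IMPLIES 0) IMPLIES 0) AND 0) -> 0
  row 2 [00010]: (((NOT 0 IMPLIES 0) IMPLIES 0) AND 0) -> 0
  row 3 [00011]: (((NOT 0 IMPLIES 0) IMPLIES 0) AND 0) -> 0
  row 4 [00100]: (((NOT 0 IMPLIES 0) IMPLIES 0) AND 0) -> 0
  row 5 [00101]: (((NOT 0 IMPLIES 0) IMPLIES 0) AND 0) -> 0
  row 6 [00110]: (((NOT 0 IMPLIES 0) IMPLIES 0) AND 0) -> 0
  row 7 [00111]: (((NOT 0 IMPLIES 0) IMPLIES 0) AND 0) -> 0
  row 8 [01000]: (((NOT 0 IMPLIES 1) IMPLIES 0) AND 0) -> 0
  row 9 [01001]: (((NOT 0 IMPLIES 1) IMPLIES 0) AND 0) -> 0
  row 10 [01010]: (((NOT 0 IMPLIES 1) IMPLIES 0) AND 0) -> 0
  row 11 [01011]: (((NOT 0 IMPLIES 1) IMPLIES 0) AND 0) -> 0
  row 12 [01100]: (((NOT 0 IMPLIES 1) IMPLIES 0) AND 0) -> 0
  row 13 [01101]: (((NOT 0 IMPLIES 1) IMPLIES 0) AND 0) -> 0
  row 14 [01110]: (((NOT 0 IMPLIES 1) IMPLIES 0) AND 0) -> 0
  row 15 [01111]: (((NOT 0 IMPLIES 1) IMPLIES 0) AND 0) -> 0
  row 16 [10000]: (((NOT 1 IMPLIES 0) IMPLIES 1) AND 1) -> 1
  row 17 [10001]: (((NOT 1 IMPLIES 0) IMPLIES 1) AND 1) -> 1
  row 18 [10010]: (((NOT 1 IMPLIES 0) IMPLIES 1) AND 1) -> 1
  row 19 [10011]: (((NOT 1 IMPLIES 0) IMPLIES 1) AND 1) -> 1
  row 20 [10100]: (((NOT 1 IMPLIES 0) IMPLIES 1) AND 1) -> 1
  row 21 [10101]: (((NOT 1 IMPLIES 0) IMPLIES 1) AND 1) -> 1
  row 22 [10110]: (((NOT 1 IMPLIES 0) IMPLIES 1) AND 1) -> 1
  row 23 [10111]: (((NOT 1 IMPLIES 0) IMPLIES 1) AND 1) -> 1
  row 24 [11000]: (((NOT 1 IMPLIES 1) IMPLIES 1) AND 1) -> 1
  row 25 [11001]: (((NOT 1 IMPLIES 1) IMPLIES 1) AND 1) -> 1
  row 26 [11010]: (((NOT 1 IMPLIES 1) IMPLIES 1) AND 1) -> 1
  row 27 [11011]: (((NOT 1 IMPLIES 1) IMPLIES 1) AND 1) -> 1
  row 28 [11100]: (((NOT 1 IMPLIES 1) IMPLIES 1) AND 1) -> 1
  row 29 [11101]: (((NOT 1 IMPLIES 1) IMPLIES 1) AND 1) -> 1
  row 30 [11110]: (((NOT 1 IMPLIES 1) IMPLIES 1) AND 1) -> 1
  row 31 [11111]: (((NOT 1 IMPLIES 1) IMPLIES 1) AND 1) -> 1
Full result column, 4 rows per line (a,b,c fixed per line; d,e runs 00..11 left to right):
  rows 0-3 [a,b,c=000]: 0000  = hex 0
  rows 4-7 [a,b,c=001]: 0000  = hex 0
  rows 8-11 [a,b,c=010]: 0000  = hex 0
  rows 12-15 [a,b,c=011]: 0000  = hex 0
  rows 16-19 [a,b,c=100]: 1111  = hex F
  rows 20-23 [a,b,c=101]: 1111  = hex F
  rows 24-27 [a,b,c=110]: 1111  = hex F
  rows 28-31 [a,b,c=111]: 1111  = hex F
Output column (row 0 .. row 31) = 00000000000000001111111111111111
Output column grouped in 4s = 0000 0000 0000 0000 1111 1111 1111 1111 = 0x0000FFFF
Convert to decimal digit by digit (value = value*16 + digit):
  0 -> 0
  0*16 + 0 = 0
  0*16 + 0 = 0
  0*16 + 0 = 0
  0*16 + 15 (F) = 15
  15*16 + 15 (F) = 255
  255*16 + 15 (F) = 4095
  4095*16 + 15 (F) = 65535
Decimal = 65535

65535


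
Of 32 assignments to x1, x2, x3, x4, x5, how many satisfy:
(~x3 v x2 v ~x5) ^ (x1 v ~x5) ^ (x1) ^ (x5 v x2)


CNF with 4 clauses over 5 vars (32 assignments).
An assignment satisfies CNF iff every clause has >=1 true literal.
Check each row (bits = x1,x2,x3,x4,x5; clause T/F shown):
  row 0 [00000]: clauses=TTFF -> 0
  row 1 [00001]: clauses=TFFT -> 0
  row 2 [00010]: clauses=TTFF -> 0
  row 3 [00011]: clauses=TFFT -> 0
  row 4 [00100]: clauses=TTFF -> 0
  row 5 [00101]: clauses=FFFT -> 0
  row 6 [00110]: clauses=TTFF -> 0
  row 7 [00111]: clauses=FFFT -> 0
  row 8 [01000]: clauses=TTFT -> 0
  row 9 [01001]: clauses=TFFT -> 0
  row 10 [01010]: clauses=TTFT -> 0
  row 11 [01011]: clauses=TFFT -> 0
  row 12 [01100]: clauses=TTFT -> 0
  row 13 [01101]: clauses=TFFT -> 0
  row 14 [01110]: clauses=TTFT -> 0
  row 15 [01111]: clauses=TFFT -> 0
  row 16 [10000]: clauses=TTTF -> 0
  row 17 [10001]: clauses=TTTT -> 1
  row 18 [10010]: clauses=TTTF -> 0
  row 19 [10011]: clauses=TTTT -> 1
  row 20 [10100]: clauses=TTTF -> 0
  row 21 [10101]: clauses=FTTT -> 0
  row 22 [10110]: clauses=TTTF -> 0
  row 23 [10111]: clauses=FTTT -> 0
  row 24 [11000]: clauses=TTTT -> 1
  row 25 [11001]: clauses=TTTT -> 1
  row 26 [11010]: clauses=TTTT -> 1
  row 27 [11011]: clauses=TTTT -> 1
  row 28 [11100]: clauses=TTTT -> 1
  row 29 [11101]: clauses=TTTT -> 1
  row 30 [11110]: clauses=TTTT -> 1
  row 31 [11111]: clauses=TTTT -> 1
Full result column, 8 rows per line (x1,x2 fixed per line; x3,x4,x5 runs 000..111 left to right):
  rows 0-7 [x1,x2=00]: 00000000  (ones: 0)
  rows 8-15 [x1,x2=01]: 00000000  (ones: 0)
  rows 16-23 [x1,x2=10]: 01010000  (ones: 2)
  rows 24-31 [x1,x2=11]: 11111111  (ones: 8)
Satisfying assignments = 0+0+2+8 = 10

10


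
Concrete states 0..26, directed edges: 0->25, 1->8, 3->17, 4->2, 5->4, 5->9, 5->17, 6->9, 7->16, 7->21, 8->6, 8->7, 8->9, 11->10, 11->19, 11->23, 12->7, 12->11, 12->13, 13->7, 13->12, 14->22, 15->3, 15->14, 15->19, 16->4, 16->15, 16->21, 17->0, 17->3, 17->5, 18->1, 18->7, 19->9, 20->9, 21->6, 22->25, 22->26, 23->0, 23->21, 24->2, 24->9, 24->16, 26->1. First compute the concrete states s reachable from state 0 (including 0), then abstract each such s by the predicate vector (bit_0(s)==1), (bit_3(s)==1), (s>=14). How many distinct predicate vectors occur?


BFS from 0:
Concrete reachable: {0, 25}
Abstract via predicates (bit_0(s)==1), (bit_3(s)==1), (s>=14):
  (0,0,0) <- {0}
  (1,1,1) <- {25}
Distinct abstract states = 2

2


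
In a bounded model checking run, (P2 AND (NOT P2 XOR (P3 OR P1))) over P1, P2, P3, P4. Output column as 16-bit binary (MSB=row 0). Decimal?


Formula: (P2 AND (NOT P2 XOR (P3 OR P1))) over P1, P2, P3, P4 (16 rows)
Evaluate each row (bits = P1,P2,P3,P4, MSB first):
  row 0 [0000]: (0 AND (NOT 0 XOR (0 OR 0))) -> 0
  row 1 [0001]: (0 AND (NOT 0 XOR (0 OR 0))) -> 0
  row 2 [0010]: (0 AND (NOT 0 XOR (1 OR 0))) -> 0
  row 3 [0011]: (0 AND (NOT 0 XOR (1 OR 0))) -> 0
  row 4 [0100]: (1 AND (NOT 1 XOR (0 OR 0))) -> 0
  row 5 [0101]: (1 AND (NOT 1 XOR (0 OR 0))) -> 0
  row 6 [0110]: (1 AND (NOT 1 XOR (1 OR 0))) -> 1
  row 7 [0111]: (1 AND (NOT 1 XOR (1 OR 0))) -> 1
  row 8 [1000]: (0 AND (NOT 0 XOR (0 OR 1))) -> 0
  row 9 [1001]: (0 AND (NOT 0 XOR (0 OR 1))) -> 0
  row 10 [1010]: (0 AND (NOT 0 XOR (1 OR 1))) -> 0
  row 11 [1011]: (0 AND (NOT 0 XOR (1 OR 1))) -> 0
  row 12 [1100]: (1 AND (NOT 1 XOR (0 OR 1))) -> 1
  row 13 [1101]: (1 AND (NOT 1 XOR (0 OR 1))) -> 1
  row 14 [1110]: (1 AND (NOT 1 XOR (1 OR 1))) -> 1
  row 15 [1111]: (1 AND (NOT 1 XOR (1 OR 1))) -> 1
Full result column, 4 rows per line (P1,P2 fixed per line; P3,P4 runs 00..11 left to right):
  rows 0-3 [P1,P2=00]: 0000  = hex 0
  rows 4-7 [P1,P2=01]: 0011  = hex 3
  rows 8-11 [P1,P2=10]: 0000  = hex 0
  rows 12-15 [P1,P2=11]: 1111  = hex F
Output column (row 0 .. row 15) = 0000001100001111
Output column grouped in 4s = 0000 0011 0000 1111 = 0x030F
Convert to decimal digit by digit (value = value*16 + digit):
  0 -> 0
  0*16 + 3 = 3
  3*16 + 0 = 48
  48*16 + 15 (F) = 783
Decimal = 783

783


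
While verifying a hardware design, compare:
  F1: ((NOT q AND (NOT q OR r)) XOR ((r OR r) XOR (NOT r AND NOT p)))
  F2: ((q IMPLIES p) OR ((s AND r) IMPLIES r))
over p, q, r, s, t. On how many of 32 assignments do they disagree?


F1 = ((NOT q AND (NOT q OR r)) XOR ((r OR r) XOR (NOT r AND NOT p)))
F2 = ((q IMPLIES p) OR ((s AND r) IMPLIES r))
Evaluate both on each of 32 rows (bits = p,q,r,s,t):
  row 0 [00000]: F1=0 F2=1 (differ) -> 1
  row 1 [00001]: F1=0 F2=1 (differ) -> 1
  row 2 [00010]: F1=0 F2=1 (differ) -> 1
  row 3 [00011]: F1=0 F2=1 (differ) -> 1
  row 4 [00100]: F1=0 F2=1 (differ) -> 1
  row 5 [00101]: F1=0 F2=1 (differ) -> 1
  row 6 [00110]: F1=0 F2=1 (differ) -> 1
  row 7 [00111]: F1=0 F2=1 (differ) -> 1
  row 8 [01000]: F1=1 F2=1 -> 0
  row 9 [01001]: F1=1 F2=1 -> 0
  row 10 [01010]: F1=1 F2=1 -> 0
  row 11 [01011]: F1=1 F2=1 -> 0
  row 12 [01100]: F1=1 F2=1 -> 0
  row 13 [01101]: F1=1 F2=1 -> 0
  row 14 [01110]: F1=1 F2=1 -> 0
  row 15 [01111]: F1=1 F2=1 -> 0
  row 16 [10000]: F1=1 F2=1 -> 0
  row 17 [10001]: F1=1 F2=1 -> 0
  row 18 [10010]: F1=1 F2=1 -> 0
  row 19 [10011]: F1=1 F2=1 -> 0
  row 20 [10100]: F1=0 F2=1 (differ) -> 1
  row 21 [10101]: F1=0 F2=1 (differ) -> 1
  row 22 [10110]: F1=0 F2=1 (differ) -> 1
  row 23 [10111]: F1=0 F2=1 (differ) -> 1
  row 24 [11000]: F1=0 F2=1 (differ) -> 1
  row 25 [11001]: F1=0 F2=1 (differ) -> 1
  row 26 [11010]: F1=0 F2=1 (differ) -> 1
  row 27 [11011]: F1=0 F2=1 (differ) -> 1
  row 28 [11100]: F1=1 F2=1 -> 0
  row 29 [11101]: F1=1 F2=1 -> 0
  row 30 [11110]: F1=1 F2=1 -> 0
  row 31 [11111]: F1=1 F2=1 -> 0
Full result column, 8 rows per line (p,q fixed per line; r,s,t runs 000..111 left to right):
  rows 0-7 [p,q=00]: 11111111  (ones: 8)
  rows 8-15 [p,q=01]: 00000000  (ones: 0)
  rows 16-23 [p,q=10]: 00001111  (ones: 4)
  rows 24-31 [p,q=11]: 11110000  (ones: 4)
Disagreements = 8+0+4+4 = 16

16


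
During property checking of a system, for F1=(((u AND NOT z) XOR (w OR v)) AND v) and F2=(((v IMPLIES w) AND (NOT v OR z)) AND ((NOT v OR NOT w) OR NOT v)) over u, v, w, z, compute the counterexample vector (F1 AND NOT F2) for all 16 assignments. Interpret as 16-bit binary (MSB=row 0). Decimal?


F1 = (((u AND NOT z) XOR (w OR v)) AND v)
F2 = (((v IMPLIES w) AND (NOT v OR z)) AND ((NOT v OR NOT w) OR NOT v))
Counterexample to F1=>F2 is where F1=1 and F2=0.
Evaluate each row (bits = u,v,w,z, MSB first):
  row 0 [0000]: F1=0 F2=1 -> F1&~F2 -> 0
  row 1 [0001]: F1=0 F2=1 -> F1&~F2 -> 0
  row 2 [0010]: F1=0 F2=1 -> F1&~F2 -> 0
  row 3 [0011]: F1=0 F2=1 -> F1&~F2 -> 0
  row 4 [0100]: F1=1 F2=0 -> F1&~F2 -> 1
  row 5 [0101]: F1=1 F2=0 -> F1&~F2 -> 1
  row 6 [0110]: F1=1 F2=0 -> F1&~F2 -> 1
  row 7 [0111]: F1=1 F2=0 -> F1&~F2 -> 1
  row 8 [1000]: F1=0 F2=1 -> F1&~F2 -> 0
  row 9 [1001]: F1=0 F2=1 -> F1&~F2 -> 0
  row 10 [1010]: F1=0 F2=1 -> F1&~F2 -> 0
  row 11 [1011]: F1=0 F2=1 -> F1&~F2 -> 0
  row 12 [1100]: F1=0 F2=0 -> F1&~F2 -> 0
  row 13 [1101]: F1=1 F2=0 -> F1&~F2 -> 1
  row 14 [1110]: F1=0 F2=0 -> F1&~F2 -> 0
  row 15 [1111]: F1=1 F2=0 -> F1&~F2 -> 1
Full result column, 4 rows per line (u,v fixed per line; w,z runs 00..11 left to right):
  rows 0-3 [u,v=00]: 0000  = hex 0
  rows 4-7 [u,v=01]: 1111  = hex F
  rows 8-11 [u,v=10]: 0000  = hex 0
  rows 12-15 [u,v=11]: 0101  = hex 5
Counterexample vector (row 0 .. row 15) = 0000111100000101
Output column grouped in 4s = 0000 1111 0000 0101 = 0x0F05
Convert to decimal digit by digit (value = value*16 + digit):
  0 -> 0
  0*16 + 15 (F) = 15
  15*16 + 0 = 240
  240*16 + 5 = 3845
Decimal = 3845

3845


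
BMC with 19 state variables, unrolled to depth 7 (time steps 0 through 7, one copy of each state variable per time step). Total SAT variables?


BMC unrolls to depth k, creating one copy of each state var for steps 0..k.
Step count = 7 + 1 = 8 (steps 0 through 7)
Vars per step = 19
Total = 19 * 8 = 152

152


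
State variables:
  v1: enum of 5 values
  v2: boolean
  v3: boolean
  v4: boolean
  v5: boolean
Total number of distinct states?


State space = product of domain sizes of all variables.
Domain sizes:
  v1 (enum of 5 values): 5
  v2 (boolean): 2
  v3 (boolean): 2
  v4 (boolean): 2
  v5 (boolean): 2
Product = 5 * 2 * 2 * 2 * 2 = 80

80


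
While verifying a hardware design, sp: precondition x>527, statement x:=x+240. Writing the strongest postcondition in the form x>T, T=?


Formula: sp(P, x:=E) = exists old_x. (x = E[old_x/x]) AND P[old_x/x] (old_x is the value of x before the assignment; eliminate old_x by solving x = E[old_x/x] for old_x)
Step 1: Precondition P: x>527, i.e. old_x > 527
Step 2: Assignment gives x = old_x + 240, so old_x = x - 240
Step 3: Substitute into P: x - 240 > 527
Step 4: Simplify: x > 527+240 = 767

767


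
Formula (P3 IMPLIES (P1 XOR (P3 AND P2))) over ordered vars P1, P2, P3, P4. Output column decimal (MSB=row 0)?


Formula: (P3 IMPLIES (P1 XOR (P3 AND P2))) over P1, P2, P3, P4 (16 rows)
Evaluate each row (bits = P1,P2,P3,P4, MSB first):
  row 0 [0000]: (0 IMPLIES (0 XOR (0 AND 0))) -> 1
  row 1 [0001]: (0 IMPLIES (0 XOR (0 AND 0))) -> 1
  row 2 [0010]: (1 IMPLIES (0 XOR (1 AND 0))) -> 0
  row 3 [0011]: (1 IMPLIES (0 XOR (1 AND 0))) -> 0
  row 4 [0100]: (0 IMPLIES (0 XOR (0 AND 1))) -> 1
  row 5 [0101]: (0 IMPLIES (0 XOR (0 AND 1))) -> 1
  row 6 [0110]: (1 IMPLIES (0 XOR (1 AND 1))) -> 1
  row 7 [0111]: (1 IMPLIES (0 XOR (1 AND 1))) -> 1
  row 8 [1000]: (0 IMPLIES (1 XOR (0 AND 0))) -> 1
  row 9 [1001]: (0 IMPLIES (1 XOR (0 AND 0))) -> 1
  row 10 [1010]: (1 IMPLIES (1 XOR (1 AND 0))) -> 1
  row 11 [1011]: (1 IMPLIES (1 XOR (1 AND 0))) -> 1
  row 12 [1100]: (0 IMPLIES (1 XOR (0 AND 1))) -> 1
  row 13 [1101]: (0 IMPLIES (1 XOR (0 AND 1))) -> 1
  row 14 [1110]: (1 IMPLIES (1 XOR (1 AND 1))) -> 0
  row 15 [1111]: (1 IMPLIES (1 XOR (1 AND 1))) -> 0
Full result column, 4 rows per line (P1,P2 fixed per line; P3,P4 runs 00..11 left to right):
  rows 0-3 [P1,P2=00]: 1100  = hex C
  rows 4-7 [P1,P2=01]: 1111  = hex F
  rows 8-11 [P1,P2=10]: 1111  = hex F
  rows 12-15 [P1,P2=11]: 1100  = hex C
Output column (row 0 .. row 15) = 1100111111111100
Output column grouped in 4s = 1100 1111 1111 1100 = 0xCFFC
Convert to decimal digit by digit (value = value*16 + digit):
  C -> 12
  12*16 + 15 (F) = 207
  207*16 + 15 (F) = 3327
  3327*16 + 12 (C) = 53244
Decimal = 53244

53244


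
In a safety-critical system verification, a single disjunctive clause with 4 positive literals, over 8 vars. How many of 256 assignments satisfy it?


Step 1: Total=2^8=256
Step 2: Unsat when all 4 false: 2^4=16
Step 3: Sat=256-16=240

240


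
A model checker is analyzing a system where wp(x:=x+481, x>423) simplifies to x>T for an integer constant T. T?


Formula: wp(x:=E, P) = P[E/x] (substitute E for x in postcondition)
Step 1: Postcondition: x>423
Step 2: Substitute x+481 for x: x+481>423
Step 3: Solve for x: x > 423-481 = -58

-58


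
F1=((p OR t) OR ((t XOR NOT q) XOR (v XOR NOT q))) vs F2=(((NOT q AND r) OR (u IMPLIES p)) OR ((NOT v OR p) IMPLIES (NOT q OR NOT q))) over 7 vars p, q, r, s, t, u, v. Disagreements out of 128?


F1 = ((p OR t) OR ((t XOR NOT q) XOR (v XOR NOT q)))
F2 = (((NOT q AND r) OR (u IMPLIES p)) OR ((NOT v OR p) IMPLIES (NOT q OR NOT q)))
Evaluate both on each of 128 rows (bits = p,q,r,s,t,u,v):
  row 0 [0000000]: F1=0 F2=1 (differ) -> 1
  row 1 [0000001]: F1=1 F2=1 -> 0
  row 2 [0000010]: F1=0 F2=1 (differ) -> 1
  row 3 [0000011]: F1=1 F2=1 -> 0
  row 4 [0000100]: F1=1 F2=1 -> 0
  (every remaining row is evaluated the same way; all 128 results are listed next)
Full result column, 8 rows per line (p,q,r,s fixed per line; t,u,v runs 000..111 left to right):
  rows 0-7 [p,q,r,s=0000]: 10100000  (ones: 2)
  rows 8-15 [p,q,r,s=0001]: 10100000  (ones: 2)
  rows 16-23 [p,q,r,s=0010]: 10100000  (ones: 2)
  rows 24-31 [p,q,r,s=0011]: 10100000  (ones: 2)
  rows 32-39 [p,q,r,s=0100]: 10000010  (ones: 2)
  rows 40-47 [p,q,r,s=0101]: 10000010  (ones: 2)
  rows 48-55 [p,q,r,s=0110]: 10000010  (ones: 2)
  rows 56-63 [p,q,r,s=0111]: 10000010  (ones: 2)
  rows 64-71 [p,q,r,s=1000]: 00000000  (ones: 0)
  rows 72-79 [p,q,r,s=1001]: 00000000  (ones: 0)
  rows 80-87 [p,q,r,s=1010]: 00000000  (ones: 0)
  rows 88-95 [p,q,r,s=1011]: 00000000  (ones: 0)
  rows 96-103 [p,q,r,s=1100]: 00000000  (ones: 0)
  rows 104-111 [p,q,r,s=1101]: 00000000  (ones: 0)
  rows 112-119 [p,q,r,s=1110]: 00000000  (ones: 0)
  rows 120-127 [p,q,r,s=1111]: 00000000  (ones: 0)
Disagreements = 2+2+2+2+2+2+2+2+0+0+0+0+0+0+0+0 = 16

16
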